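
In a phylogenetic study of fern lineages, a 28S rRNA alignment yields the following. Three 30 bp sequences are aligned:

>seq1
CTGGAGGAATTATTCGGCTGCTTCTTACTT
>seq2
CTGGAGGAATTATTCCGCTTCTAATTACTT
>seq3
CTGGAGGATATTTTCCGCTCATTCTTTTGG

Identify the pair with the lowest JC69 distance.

seq1–seq2: 4/30 differ, p = 0.133, d = 0.147.
seq1–seq3: 10/30 differ, p = 0.333, d = 0.441.
seq2–seq3: 11/30 differ, p = 0.367, d = 0.503.
The smallest distance is between seq1 and seq2.

seq1 and seq2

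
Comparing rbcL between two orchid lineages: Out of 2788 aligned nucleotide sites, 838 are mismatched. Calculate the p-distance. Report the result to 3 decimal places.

p = 838/2788 = 0.300573… ≈ 0.301 (to 3 d.p.).

0.301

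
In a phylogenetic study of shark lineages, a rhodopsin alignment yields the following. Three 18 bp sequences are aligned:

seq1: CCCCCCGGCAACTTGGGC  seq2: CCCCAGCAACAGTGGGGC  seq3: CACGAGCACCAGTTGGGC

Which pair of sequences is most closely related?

seq1–seq2: 8/18 differ, p = 0.444, d = 0.673.
seq1–seq3: 8/18 differ, p = 0.444, d = 0.673.
seq2–seq3: 4/18 differ, p = 0.222, d = 0.264.
The smallest distance is between seq2 and seq3.

seq2 and seq3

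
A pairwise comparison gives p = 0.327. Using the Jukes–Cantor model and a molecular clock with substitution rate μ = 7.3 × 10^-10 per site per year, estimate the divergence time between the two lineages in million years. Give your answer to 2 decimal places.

294.20

d = −(3/4) ln(1 − 4p/3) = −0.75 ln(1 − 0.436) = −0.75 ln(0.564)
  = −0.75 × (-0.572701) = 0.429526 substitutions/site.
Under a molecular clock d = 2μt, so t = d/(2μ) = 0.429526 / (2 × 7.3 × 10^-10) = 294.20 million years.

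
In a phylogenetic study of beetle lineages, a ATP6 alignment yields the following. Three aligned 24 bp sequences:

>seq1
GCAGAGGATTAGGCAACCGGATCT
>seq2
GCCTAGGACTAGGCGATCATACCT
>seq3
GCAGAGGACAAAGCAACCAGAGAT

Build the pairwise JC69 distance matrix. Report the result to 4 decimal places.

d(seq1,seq2) = 0.4408, d(seq1,seq3) = 0.3041, d(seq2,seq3) = 0.5199

seq1–seq2: 8/24 sites differ → p ≈ 0.333333, d = −0.75 ln(1 − 0.444444) = 0.440839 ≈ 0.4408.
seq1–seq3: 6/24 sites differ → p = 0.25, d = −0.75 ln(1 − 0.333333) = 0.304098 ≈ 0.3041.
seq2–seq3: 9/24 sites differ → p = 0.375, d = −0.75 ln(1 − 0.5) = 0.519860 ≈ 0.5199.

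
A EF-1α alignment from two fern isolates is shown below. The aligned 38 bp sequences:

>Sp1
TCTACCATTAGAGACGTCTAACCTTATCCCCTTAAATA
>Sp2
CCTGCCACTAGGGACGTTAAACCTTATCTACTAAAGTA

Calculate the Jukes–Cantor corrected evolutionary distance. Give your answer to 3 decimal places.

0.324

The sequences differ at 10 of 38 sites (1, 4, 8, 12, 18, 19, 29, 30, 33, 36), so p = 10/38 ≈ 0.263158.
d = −(3/4) ln(1 − 4p/3) = −0.75 ln(1 − 0.350877) = −0.75 ln(0.649123)
  = −0.75 × (-0.432133) = 0.324100 substitutions/site.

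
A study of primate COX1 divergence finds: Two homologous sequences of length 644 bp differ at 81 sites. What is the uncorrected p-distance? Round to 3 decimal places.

p = 81/644 = 0.125776… ≈ 0.126 (to 3 d.p.).

0.126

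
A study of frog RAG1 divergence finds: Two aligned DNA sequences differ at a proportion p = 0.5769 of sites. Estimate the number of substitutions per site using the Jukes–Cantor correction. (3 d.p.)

1.100

d = −(3/4) ln(1 − 4p/3) = −0.75 ln(1 − 0.7692) = −0.75 ln(0.2308)
  = −0.75 × (-1.466204) = 1.099653 substitutions/site.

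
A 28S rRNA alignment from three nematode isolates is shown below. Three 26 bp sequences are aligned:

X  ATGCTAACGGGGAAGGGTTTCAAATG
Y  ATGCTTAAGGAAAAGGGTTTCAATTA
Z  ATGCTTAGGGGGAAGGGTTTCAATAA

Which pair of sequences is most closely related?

X–Y: 6/26 differ, p = 0.231, d = 0.276.
X–Z: 5/26 differ, p = 0.192, d = 0.222.
Y–Z: 4/26 differ, p = 0.154, d = 0.172.
The smallest distance is between Y and Z.

Y and Z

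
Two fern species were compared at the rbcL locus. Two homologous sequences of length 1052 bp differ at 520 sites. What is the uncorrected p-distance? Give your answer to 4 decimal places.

0.4943

p = 520/1052 = 0.494296… ≈ 0.4943 (to 4 d.p.).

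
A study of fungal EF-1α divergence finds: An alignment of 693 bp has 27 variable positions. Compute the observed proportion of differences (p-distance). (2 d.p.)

0.04

p = 27/693 = 0.038961… ≈ 0.04 (to 2 d.p.).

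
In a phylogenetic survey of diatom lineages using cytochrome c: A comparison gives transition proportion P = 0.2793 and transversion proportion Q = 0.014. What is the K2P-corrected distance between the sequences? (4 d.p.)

Under the Kimura two-parameter model, d = −½ ln(1 − 2P − Q) − ¼ ln(1 − 2Q).
1 − 2P − Q = 0.4274, giving −½ ln(0.4274) = 0.425017.
1 − 2Q = 0.972, giving −¼ ln(0.972) = 0.007100.
d = 0.425017 + 0.007100 = 0.432117.

0.4321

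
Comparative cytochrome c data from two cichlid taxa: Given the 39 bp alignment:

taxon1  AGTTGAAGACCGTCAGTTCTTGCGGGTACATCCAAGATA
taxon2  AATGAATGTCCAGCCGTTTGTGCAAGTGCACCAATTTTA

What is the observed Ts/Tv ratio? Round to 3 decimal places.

0.800

Transitions are A↔G and C↔T; transversions are all other mismatches.
Transitions: 8. Transversions: 10.
R = 8/10 = 0.800.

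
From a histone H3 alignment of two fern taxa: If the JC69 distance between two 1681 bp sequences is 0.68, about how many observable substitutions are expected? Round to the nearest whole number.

752

Invert JC69: p = (3/4)(1 − e^(−4d/3)) = 0.75 × (1 − e^(-0.906667)) = 0.75 × (1 − 0.403868) = 0.447099.
Expected differing sites = pL ≈ 0.447099 × 1681 = 751.573419 ≈ 752.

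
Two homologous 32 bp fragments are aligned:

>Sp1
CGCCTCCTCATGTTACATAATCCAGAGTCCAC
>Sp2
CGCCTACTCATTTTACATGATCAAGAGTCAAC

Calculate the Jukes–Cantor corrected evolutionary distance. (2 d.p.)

The sequences differ at 5 of 32 sites (6, 12, 19, 23, 30), so p = 5/32 = 0.15625.
d = −(3/4) ln(1 − 4p/3) = −0.75 ln(1 − 0.208333) = −0.75 ln(0.791667)
  = −0.75 × (-0.233614) = 0.175211 substitutions/site.

0.18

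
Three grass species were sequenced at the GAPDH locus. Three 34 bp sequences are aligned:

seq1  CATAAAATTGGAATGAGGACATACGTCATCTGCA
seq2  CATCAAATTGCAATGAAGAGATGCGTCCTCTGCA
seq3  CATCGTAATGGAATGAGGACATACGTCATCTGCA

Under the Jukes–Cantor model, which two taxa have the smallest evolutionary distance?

seq1–seq2: 6/34 differ, p = 0.176, d = 0.201.
seq1–seq3: 4/34 differ, p = 0.118, d = 0.128.
seq2–seq3: 8/34 differ, p = 0.235, d = 0.282.
The smallest distance is between seq1 and seq3.

seq1 and seq3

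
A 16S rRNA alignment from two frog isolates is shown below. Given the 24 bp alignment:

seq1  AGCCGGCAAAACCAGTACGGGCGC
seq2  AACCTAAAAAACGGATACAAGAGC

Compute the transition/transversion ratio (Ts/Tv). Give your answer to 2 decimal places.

Transitions are A↔G and C↔T; transversions are all other mismatches.
Transitions: 6. Transversions: 4.
R = 6/4 = 1.50.

1.50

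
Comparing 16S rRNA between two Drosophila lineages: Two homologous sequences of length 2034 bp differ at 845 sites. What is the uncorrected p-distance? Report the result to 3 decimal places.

0.415

p = 845/2034 = 0.415437… ≈ 0.415 (to 3 d.p.).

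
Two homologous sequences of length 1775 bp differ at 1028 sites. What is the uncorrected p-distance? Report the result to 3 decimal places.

0.579

p = 1028/1775 = 0.579154… ≈ 0.579 (to 3 d.p.).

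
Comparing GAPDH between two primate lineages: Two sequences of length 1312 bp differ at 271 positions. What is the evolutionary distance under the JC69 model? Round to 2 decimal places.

0.24

p = 271/1312 ≈ 0.206555.
d = −(3/4) ln(1 − 4p/3) = −0.75 ln(1 − 0.275407) = −0.75 ln(0.724593)
  = −0.75 × (-0.322145) = 0.241609 substitutions/site.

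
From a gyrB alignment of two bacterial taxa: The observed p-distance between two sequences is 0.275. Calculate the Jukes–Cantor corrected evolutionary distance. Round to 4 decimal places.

d = −(3/4) ln(1 − 4p/3) = −0.75 ln(1 − 0.366667) = −0.75 ln(0.633333)
  = −0.75 × (-0.456759) = 0.342569 substitutions/site.

0.3426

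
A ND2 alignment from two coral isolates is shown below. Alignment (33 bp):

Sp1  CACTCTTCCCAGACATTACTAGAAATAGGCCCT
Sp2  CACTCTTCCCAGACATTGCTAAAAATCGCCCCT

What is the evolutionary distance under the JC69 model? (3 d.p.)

The sequences differ at 4 of 33 sites (18, 22, 27, 29), so p = 4/33 ≈ 0.121212.
d = −(3/4) ln(1 − 4p/3) = −0.75 ln(1 − 0.161616) = −0.75 ln(0.838384)
  = −0.75 × (-0.176279) = 0.132209 substitutions/site.

0.132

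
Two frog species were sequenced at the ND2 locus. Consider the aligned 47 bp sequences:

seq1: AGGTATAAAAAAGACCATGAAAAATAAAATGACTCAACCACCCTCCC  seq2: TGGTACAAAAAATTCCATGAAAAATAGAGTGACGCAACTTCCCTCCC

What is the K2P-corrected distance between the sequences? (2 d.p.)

Of 47 sites, 4 differences are transitions and 5 are transversions, so P = 4/47 ≈ 0.085106 and Q = 5/47 ≈ 0.106383.
Under the Kimura two-parameter model, d = −½ ln(1 − 2P − Q) − ¼ ln(1 − 2Q).
1 − 2P − Q = 0.723405, giving −½ ln(0.723405) = 0.161893.
1 − 2Q = 0.787234, giving −¼ ln(0.787234) = 0.059807.
d = 0.161893 + 0.059807 = 0.221700.

0.22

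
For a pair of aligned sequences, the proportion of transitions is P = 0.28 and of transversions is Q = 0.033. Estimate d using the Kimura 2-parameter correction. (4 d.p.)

Under the Kimura two-parameter model, d = −½ ln(1 − 2P − Q) − ¼ ln(1 − 2Q).
1 − 2P − Q = 0.407, giving −½ ln(0.407) = 0.449471.
1 − 2Q = 0.934, giving −¼ ln(0.934) = 0.017070.
d = 0.449471 + 0.017070 = 0.466541.

0.4665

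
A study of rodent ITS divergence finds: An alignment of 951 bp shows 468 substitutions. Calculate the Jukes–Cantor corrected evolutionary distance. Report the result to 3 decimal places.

p = 468/951 ≈ 0.492114.
d = −(3/4) ln(1 − 4p/3) = −0.75 ln(1 − 0.656152) = −0.75 ln(0.343848)
  = −0.75 × (-1.067556) = 0.800667 substitutions/site.

0.801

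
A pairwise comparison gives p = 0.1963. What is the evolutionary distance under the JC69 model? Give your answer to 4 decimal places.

0.2276

d = −(3/4) ln(1 − 4p/3) = −0.75 ln(1 − 0.261733) = −0.75 ln(0.738267)
  = −0.75 × (-0.303450) = 0.227588 substitutions/site.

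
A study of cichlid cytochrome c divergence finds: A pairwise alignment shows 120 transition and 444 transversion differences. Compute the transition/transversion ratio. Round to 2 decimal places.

R = 120/444 = 0.270270… ≈ 0.27 (to 2 d.p.).

0.27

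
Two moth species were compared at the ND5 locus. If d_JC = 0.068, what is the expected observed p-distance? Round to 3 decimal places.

p = (3/4)(1 − e^(−4d/3)) = 0.75 × (1 − e^(-0.090667)) = 0.75 × (1 − 0.913322) = 0.065009.

0.065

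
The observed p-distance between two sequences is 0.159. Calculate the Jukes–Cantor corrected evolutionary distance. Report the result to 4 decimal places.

d = −(3/4) ln(1 − 4p/3) = −0.75 ln(1 − 0.212) = −0.75 ln(0.788)
  = −0.75 × (-0.238257) = 0.178693 substitutions/site.

0.1787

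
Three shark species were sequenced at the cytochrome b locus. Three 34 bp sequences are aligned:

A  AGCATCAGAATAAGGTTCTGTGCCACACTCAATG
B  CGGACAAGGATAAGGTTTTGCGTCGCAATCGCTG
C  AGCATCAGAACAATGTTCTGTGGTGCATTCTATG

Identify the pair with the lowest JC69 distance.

A and C

A–B: 12/34 differ, p = 0.353, d = 0.477.
A–C: 7/34 differ, p = 0.206, d = 0.241.
B–C: 14/34 differ, p = 0.412, d = 0.597.
The smallest distance is between A and C.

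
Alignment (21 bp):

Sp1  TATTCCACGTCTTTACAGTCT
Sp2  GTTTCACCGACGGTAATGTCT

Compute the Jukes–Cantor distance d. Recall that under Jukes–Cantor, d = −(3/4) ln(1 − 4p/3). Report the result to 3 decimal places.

The sequences differ at 9 of 21 sites (1, 2, 6, 7, 10, 12, 13, 16, 17), so p = 9/21 ≈ 0.428571.
d = −(3/4) ln(1 − 4p/3) = −0.75 ln(1 − 0.571428) = −0.75 ln(0.428572)
  = −0.75 × (-0.847297) = 0.635473 substitutions/site.

0.635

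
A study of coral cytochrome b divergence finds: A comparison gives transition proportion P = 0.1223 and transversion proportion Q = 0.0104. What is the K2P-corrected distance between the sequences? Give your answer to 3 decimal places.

0.152

Under the Kimura two-parameter model, d = −½ ln(1 − 2P − Q) − ¼ ln(1 − 2Q).
1 − 2P − Q = 0.745, giving −½ ln(0.745) = 0.147186.
1 − 2Q = 0.9792, giving −¼ ln(0.9792) = 0.005255.
d = 0.147186 + 0.005255 = 0.152441.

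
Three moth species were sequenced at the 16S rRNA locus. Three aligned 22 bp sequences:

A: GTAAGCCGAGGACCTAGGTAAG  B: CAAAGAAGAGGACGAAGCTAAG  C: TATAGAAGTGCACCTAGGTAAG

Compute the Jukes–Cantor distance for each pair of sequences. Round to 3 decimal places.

A–B: 7/22 sites differ → p ≈ 0.318182, d = −0.75 ln(1 − 0.424243) = 0.414052 ≈ 0.414.
A–C: 7/22 sites differ → p ≈ 0.318182, d = −0.75 ln(1 − 0.424243) = 0.414052 ≈ 0.414.
B–C: 7/22 sites differ → p ≈ 0.318182, d = −0.75 ln(1 − 0.424243) = 0.414052 ≈ 0.414.

d(A,B) = 0.414, d(A,C) = 0.414, d(B,C) = 0.414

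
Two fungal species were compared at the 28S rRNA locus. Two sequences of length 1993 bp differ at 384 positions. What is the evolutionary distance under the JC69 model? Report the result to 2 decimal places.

p = 384/1993 ≈ 0.192674.
d = −(3/4) ln(1 − 4p/3) = −0.75 ln(1 − 0.256899) = −0.75 ln(0.743101)
  = −0.75 × (-0.296923) = 0.222692 substitutions/site.

0.22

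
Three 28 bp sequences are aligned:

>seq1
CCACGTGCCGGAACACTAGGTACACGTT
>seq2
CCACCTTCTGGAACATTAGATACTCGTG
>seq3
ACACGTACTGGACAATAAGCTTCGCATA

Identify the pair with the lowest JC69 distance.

seq1 and seq2

seq1–seq2: 7/28 differ, p = 0.250, d = 0.304.
seq1–seq3: 12/28 differ, p = 0.429, d = 0.635.
seq2–seq3: 11/28 differ, p = 0.393, d = 0.556.
The smallest distance is between seq1 and seq2.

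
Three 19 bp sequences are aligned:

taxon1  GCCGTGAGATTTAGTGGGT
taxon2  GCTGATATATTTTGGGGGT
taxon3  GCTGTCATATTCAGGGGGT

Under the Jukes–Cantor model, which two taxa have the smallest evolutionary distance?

taxon2 and taxon3

taxon1–taxon2: 6/19 differ, p = 0.316, d = 0.410.
taxon1–taxon3: 5/19 differ, p = 0.263, d = 0.324.
taxon2–taxon3: 4/19 differ, p = 0.211, d = 0.247.
The smallest distance is between taxon2 and taxon3.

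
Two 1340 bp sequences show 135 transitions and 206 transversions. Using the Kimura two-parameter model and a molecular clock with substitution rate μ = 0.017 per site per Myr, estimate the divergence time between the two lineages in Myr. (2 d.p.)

9.16

P = 135/1340 ≈ 0.100746 and Q = 206/1340 ≈ 0.153731.
Under the Kimura two-parameter model, d = −½ ln(1 − 2P − Q) − ¼ ln(1 − 2Q).
1 − 2P − Q = 0.644777, giving −½ ln(0.644777) = 0.219425.
1 − 2Q = 0.692538, giving −¼ ln(0.692538) = 0.091848.
d = 0.219425 + 0.091848 = 0.311273.
Under a molecular clock d = 2μt, so t = d/(2μ) = 0.311273 / (2 × 0.017) = 9.16 Myr.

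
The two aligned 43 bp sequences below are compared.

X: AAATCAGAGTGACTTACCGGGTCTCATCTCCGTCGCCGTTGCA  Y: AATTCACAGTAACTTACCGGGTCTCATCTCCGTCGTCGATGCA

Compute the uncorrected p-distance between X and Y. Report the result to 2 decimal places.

The sequences differ at 5 of 43 positions (sites 3, 7, 11, 36, 39).
p = 5/43 = 0.116279… ≈ 0.12 (to 2 d.p.).

0.12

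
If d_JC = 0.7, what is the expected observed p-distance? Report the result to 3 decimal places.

0.455

p = (3/4)(1 − e^(−4d/3)) = 0.75 × (1 − e^(-0.933333)) = 0.75 × (1 − 0.393241) = 0.455069.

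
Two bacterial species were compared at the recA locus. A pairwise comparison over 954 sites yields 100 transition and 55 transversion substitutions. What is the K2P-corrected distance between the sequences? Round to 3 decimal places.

P = 100/954 ≈ 0.104822 and Q = 55/954 ≈ 0.057652.
Under the Kimura two-parameter model, d = −½ ln(1 − 2P − Q) − ¼ ln(1 − 2Q).
1 − 2P − Q = 0.732704, giving −½ ln(0.732704) = 0.155507.
1 − 2Q = 0.884696, giving −¼ ln(0.884696) = 0.030628.
d = 0.155507 + 0.030628 = 0.186135.

0.186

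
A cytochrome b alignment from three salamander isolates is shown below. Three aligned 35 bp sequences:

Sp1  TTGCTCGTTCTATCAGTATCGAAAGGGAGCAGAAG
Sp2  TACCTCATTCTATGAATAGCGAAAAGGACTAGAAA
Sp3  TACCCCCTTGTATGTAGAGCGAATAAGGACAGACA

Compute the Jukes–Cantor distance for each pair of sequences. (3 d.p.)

Sp1–Sp2: 10/35 sites differ → p ≈ 0.285714, d = −0.75 ln(1 − 0.380952) = 0.359679 ≈ 0.360.
Sp1–Sp3: 17/35 sites differ → p ≈ 0.485714, d = −0.75 ln(1 − 0.647619) = 0.782282 ≈ 0.782.
Sp2–Sp3: 11/35 sites differ → p ≈ 0.314286, d = −0.75 ln(1 − 0.419048) = 0.407315 ≈ 0.407.

d(Sp1,Sp2) = 0.360, d(Sp1,Sp3) = 0.782, d(Sp2,Sp3) = 0.407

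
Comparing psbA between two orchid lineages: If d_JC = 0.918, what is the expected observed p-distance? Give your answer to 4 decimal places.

p = (3/4)(1 − e^(−4d/3)) = 0.75 × (1 − e^(-1.224)) = 0.75 × (1 − 0.294052) = 0.529461.

0.5295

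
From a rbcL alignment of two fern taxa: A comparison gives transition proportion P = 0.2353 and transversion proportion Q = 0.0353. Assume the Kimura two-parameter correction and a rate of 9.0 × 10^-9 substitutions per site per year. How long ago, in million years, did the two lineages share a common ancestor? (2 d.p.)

Under the Kimura two-parameter model, d = −½ ln(1 − 2P − Q) − ¼ ln(1 − 2Q).
1 − 2P − Q = 0.4941, giving −½ ln(0.4941) = 0.352509.
1 − 2Q = 0.9294, giving −¼ ln(0.9294) = 0.018304.
d = 0.352509 + 0.018304 = 0.370813.
Under a molecular clock d = 2μt, so t = d/(2μ) = 0.370813 / (2 × 9.0 × 10^-9) = 20.60 million years.

20.60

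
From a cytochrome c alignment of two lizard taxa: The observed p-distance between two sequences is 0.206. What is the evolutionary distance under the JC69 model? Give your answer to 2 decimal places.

d = −(3/4) ln(1 − 4p/3) = −0.75 ln(1 − 0.274667) = −0.75 ln(0.725333)
  = −0.75 × (-0.321124) = 0.240843 substitutions/site.

0.24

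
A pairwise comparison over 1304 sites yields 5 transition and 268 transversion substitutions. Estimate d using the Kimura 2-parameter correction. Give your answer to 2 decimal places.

0.25

P = 5/1304 ≈ 0.003834 and Q = 268/1304 ≈ 0.205521.
Under the Kimura two-parameter model, d = −½ ln(1 − 2P − Q) − ¼ ln(1 − 2Q).
1 − 2P − Q = 0.786811, giving −½ ln(0.786811) = 0.119884.
1 − 2Q = 0.588958, giving −¼ ln(0.588958) = 0.132350.
d = 0.119884 + 0.132350 = 0.252234.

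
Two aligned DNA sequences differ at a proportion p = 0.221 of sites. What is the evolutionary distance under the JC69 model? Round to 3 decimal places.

0.262

d = −(3/4) ln(1 − 4p/3) = −0.75 ln(1 − 0.294667) = −0.75 ln(0.705333)
  = −0.75 × (-0.349085) = 0.261814 substitutions/site.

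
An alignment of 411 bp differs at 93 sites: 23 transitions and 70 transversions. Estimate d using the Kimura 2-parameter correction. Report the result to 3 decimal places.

0.270

P = 23/411 ≈ 0.055961 and Q = 70/411 ≈ 0.170316.
Under the Kimura two-parameter model, d = −½ ln(1 − 2P − Q) − ¼ ln(1 − 2Q).
1 − 2P − Q = 0.717762, giving −½ ln(0.717762) = 0.165809.
1 − 2Q = 0.659368, giving −¼ ln(0.659368) = 0.104118.
d = 0.165809 + 0.104118 = 0.269927.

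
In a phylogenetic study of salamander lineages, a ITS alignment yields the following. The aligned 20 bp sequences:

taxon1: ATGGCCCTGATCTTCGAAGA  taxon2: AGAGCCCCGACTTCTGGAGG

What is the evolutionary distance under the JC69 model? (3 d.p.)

The sequences differ at 9 of 20 sites (2, 3, 8, 11, 12, 14, 15, 17, 20), so p = 9/20 = 0.45.
d = −(3/4) ln(1 − 4p/3) = −0.75 ln(1 − 0.6) = −0.75 ln(0.4)
  = −0.75 × (-0.916291) = 0.687218 substitutions/site.

0.687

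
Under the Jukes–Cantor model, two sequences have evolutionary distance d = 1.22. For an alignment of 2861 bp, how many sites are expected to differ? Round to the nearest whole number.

Invert JC69: p = (3/4)(1 − e^(−4d/3)) = 0.75 × (1 − e^(-1.626667)) = 0.75 × (1 − 0.196584) = 0.602562.
Expected differing sites = pL ≈ 0.602562 × 2861 = 1723.929882 ≈ 1724.

1724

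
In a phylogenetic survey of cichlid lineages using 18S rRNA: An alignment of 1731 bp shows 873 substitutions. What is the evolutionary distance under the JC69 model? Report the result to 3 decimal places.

p = 873/1731 ≈ 0.504333.
d = −(3/4) ln(1 − 4p/3) = −0.75 ln(1 − 0.672444) = −0.75 ln(0.327556)
  = −0.75 × (-1.116096) = 0.837072 substitutions/site.

0.837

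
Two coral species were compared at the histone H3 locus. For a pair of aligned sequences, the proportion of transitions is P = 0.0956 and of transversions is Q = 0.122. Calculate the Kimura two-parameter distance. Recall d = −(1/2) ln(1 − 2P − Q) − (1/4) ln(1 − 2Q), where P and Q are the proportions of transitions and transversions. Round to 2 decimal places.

Under the Kimura two-parameter model, d = −½ ln(1 − 2P − Q) − ¼ ln(1 − 2Q).
1 − 2P − Q = 0.6868, giving −½ ln(0.6868) = 0.187856.
1 − 2Q = 0.756, giving −¼ ln(0.756) = 0.069928.
d = 0.187856 + 0.069928 = 0.257784.

0.26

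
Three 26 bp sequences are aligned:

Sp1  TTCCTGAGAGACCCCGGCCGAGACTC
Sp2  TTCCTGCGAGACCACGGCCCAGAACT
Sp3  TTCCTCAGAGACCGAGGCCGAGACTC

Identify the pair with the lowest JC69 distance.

Sp1 and Sp3

Sp1–Sp2: 6/26 differ, p = 0.231, d = 0.276.
Sp1–Sp3: 3/26 differ, p = 0.115, d = 0.125.
Sp2–Sp3: 8/26 differ, p = 0.308, d = 0.396.
The smallest distance is between Sp1 and Sp3.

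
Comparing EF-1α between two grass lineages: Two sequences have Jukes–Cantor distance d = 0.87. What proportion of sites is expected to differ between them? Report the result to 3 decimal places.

0.515

p = (3/4)(1 − e^(−4d/3)) = 0.75 × (1 − e^(-1.16)) = 0.75 × (1 − 0.313486) = 0.514886.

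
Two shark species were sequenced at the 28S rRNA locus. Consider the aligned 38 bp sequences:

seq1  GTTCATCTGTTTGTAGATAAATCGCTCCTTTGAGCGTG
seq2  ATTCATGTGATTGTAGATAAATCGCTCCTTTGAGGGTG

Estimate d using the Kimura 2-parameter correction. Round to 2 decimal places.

Of 38 sites, 1 differences are transitions and 3 are transversions, so P = 1/38 ≈ 0.026316 and Q = 3/38 ≈ 0.078947.
Under the Kimura two-parameter model, d = −½ ln(1 − 2P − Q) − ¼ ln(1 − 2Q).
1 − 2P − Q = 0.868421, giving −½ ln(0.868421) = 0.070539.
1 − 2Q = 0.842106, giving −¼ ln(0.842106) = 0.042962.
d = 0.070539 + 0.042962 = 0.113501.

0.11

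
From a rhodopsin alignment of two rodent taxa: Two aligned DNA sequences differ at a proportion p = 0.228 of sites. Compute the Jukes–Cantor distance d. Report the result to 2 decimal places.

d = −(3/4) ln(1 − 4p/3) = −0.75 ln(1 − 0.304) = −0.75 ln(0.696)
  = −0.75 × (-0.362406) = 0.271805 substitutions/site.

0.27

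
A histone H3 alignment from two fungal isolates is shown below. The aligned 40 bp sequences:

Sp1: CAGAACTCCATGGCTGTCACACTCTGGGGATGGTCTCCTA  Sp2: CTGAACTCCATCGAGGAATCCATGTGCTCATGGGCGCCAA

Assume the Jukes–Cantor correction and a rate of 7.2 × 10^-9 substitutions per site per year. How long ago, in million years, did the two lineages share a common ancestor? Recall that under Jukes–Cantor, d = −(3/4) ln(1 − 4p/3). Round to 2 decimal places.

39.69

The sequences differ at 16 of 40 sites, so p = 16/40 = 0.4.
d = −(3/4) ln(1 − 4p/3) = −0.75 ln(1 − 0.533333) = −0.75 ln(0.466667)
  = −0.75 × (-0.762139) = 0.571604 substitutions/site.
Under a molecular clock d = 2μt, so t = d/(2μ) = 0.571604 / (2 × 7.2 × 10^-9) = 39.69 million years.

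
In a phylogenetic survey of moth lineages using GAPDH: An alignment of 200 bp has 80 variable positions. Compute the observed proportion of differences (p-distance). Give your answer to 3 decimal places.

0.400

p = 80/200 = 0.400.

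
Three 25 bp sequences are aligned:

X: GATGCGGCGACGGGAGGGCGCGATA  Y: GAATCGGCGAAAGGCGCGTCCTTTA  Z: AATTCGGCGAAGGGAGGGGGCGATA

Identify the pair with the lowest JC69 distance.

X–Y: 10/25 differ, p = 0.400, d = 0.572.
X–Z: 4/25 differ, p = 0.160, d = 0.180.
Y–Z: 9/25 differ, p = 0.360, d = 0.490.
The smallest distance is between X and Z.

X and Z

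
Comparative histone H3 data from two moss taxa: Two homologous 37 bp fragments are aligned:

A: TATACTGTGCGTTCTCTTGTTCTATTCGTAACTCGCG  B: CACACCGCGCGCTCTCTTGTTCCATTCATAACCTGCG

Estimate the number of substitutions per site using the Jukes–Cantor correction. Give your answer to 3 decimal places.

The sequences differ at 9 of 37 sites (1, 3, 6, 8, 12, 23, 28, 33, 34), so p = 9/37 ≈ 0.243243.
d = −(3/4) ln(1 − 4p/3) = −0.75 ln(1 − 0.324324) = −0.75 ln(0.675676)
  = −0.75 × (-0.392042) = 0.294032 substitutions/site.

0.294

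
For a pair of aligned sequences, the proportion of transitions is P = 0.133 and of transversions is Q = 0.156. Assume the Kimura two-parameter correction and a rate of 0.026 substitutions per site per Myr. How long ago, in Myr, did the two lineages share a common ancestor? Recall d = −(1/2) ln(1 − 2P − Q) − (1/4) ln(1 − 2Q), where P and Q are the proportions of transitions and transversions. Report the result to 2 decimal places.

7.07

Under the Kimura two-parameter model, d = −½ ln(1 − 2P − Q) − ¼ ln(1 − 2Q).
1 − 2P − Q = 0.578, giving −½ ln(0.578) = 0.274091.
1 − 2Q = 0.688, giving −¼ ln(0.688) = 0.093492.
d = 0.274091 + 0.093492 = 0.367583.
Under a molecular clock d = 2μt, so t = d/(2μ) = 0.367583 / (2 × 0.026) = 7.07 Myr.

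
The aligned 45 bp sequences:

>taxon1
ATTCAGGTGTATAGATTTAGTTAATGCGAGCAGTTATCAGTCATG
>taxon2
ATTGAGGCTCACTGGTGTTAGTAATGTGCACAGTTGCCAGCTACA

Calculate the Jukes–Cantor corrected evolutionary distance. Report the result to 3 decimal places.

The sequences differ at 20 of 45 sites, so p = 20/45 ≈ 0.444444.
d = −(3/4) ln(1 − 4p/3) = −0.75 ln(1 − 0.592592) = −0.75 ln(0.407408)
  = −0.75 × (-0.897940) = 0.673455 substitutions/site.

0.673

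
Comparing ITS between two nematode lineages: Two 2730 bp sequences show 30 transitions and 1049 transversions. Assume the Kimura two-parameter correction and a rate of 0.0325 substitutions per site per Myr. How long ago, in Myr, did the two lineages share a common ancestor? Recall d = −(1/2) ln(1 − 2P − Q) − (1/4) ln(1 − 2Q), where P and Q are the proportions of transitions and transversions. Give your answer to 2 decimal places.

9.64

P = 30/2730 ≈ 0.010989 and Q = 1049/2730 ≈ 0.384249.
Under the Kimura two-parameter model, d = −½ ln(1 − 2P − Q) − ¼ ln(1 − 2Q).
1 − 2P − Q = 0.593773, giving −½ ln(0.593773) = 0.260629.
1 − 2Q = 0.231502, giving −¼ ln(0.231502) = 0.365792.
d = 0.260629 + 0.365792 = 0.626421.
Under a molecular clock d = 2μt, so t = d/(2μ) = 0.626421 / (2 × 0.0325) = 9.64 Myr.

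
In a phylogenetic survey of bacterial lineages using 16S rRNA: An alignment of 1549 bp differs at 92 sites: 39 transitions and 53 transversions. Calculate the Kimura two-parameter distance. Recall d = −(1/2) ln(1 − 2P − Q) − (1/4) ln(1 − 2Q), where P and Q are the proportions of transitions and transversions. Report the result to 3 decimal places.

0.062

P = 39/1549 ≈ 0.025178 and Q = 53/1549 ≈ 0.034216.
Under the Kimura two-parameter model, d = −½ ln(1 − 2P − Q) − ¼ ln(1 − 2Q).
1 − 2P − Q = 0.915428, giving −½ ln(0.915428) = 0.044182.
1 − 2Q = 0.931568, giving −¼ ln(0.931568) = 0.017722.
d = 0.044182 + 0.017722 = 0.061904.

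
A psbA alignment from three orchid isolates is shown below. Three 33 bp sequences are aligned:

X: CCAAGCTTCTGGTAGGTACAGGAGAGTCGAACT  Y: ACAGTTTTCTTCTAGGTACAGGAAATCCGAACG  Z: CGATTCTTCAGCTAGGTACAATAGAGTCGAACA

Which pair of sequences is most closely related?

X–Y: 10/33 differ, p = 0.303, d = 0.388.
X–Z: 8/33 differ, p = 0.242, d = 0.293.
Y–Z: 12/33 differ, p = 0.364, d = 0.497.
The smallest distance is between X and Z.

X and Z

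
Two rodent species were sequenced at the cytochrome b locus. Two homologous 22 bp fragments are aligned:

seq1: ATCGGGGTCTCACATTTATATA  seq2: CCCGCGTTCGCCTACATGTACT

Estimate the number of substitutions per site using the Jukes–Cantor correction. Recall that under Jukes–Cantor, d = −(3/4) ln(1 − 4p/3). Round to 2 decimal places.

0.97

The sequences differ at 12 of 22 sites, so p = 12/22 ≈ 0.545455.
d = −(3/4) ln(1 − 4p/3) = −0.75 ln(1 − 0.727273) = −0.75 ln(0.272727)
  = −0.75 × (-1.299284) = 0.974463 substitutions/site.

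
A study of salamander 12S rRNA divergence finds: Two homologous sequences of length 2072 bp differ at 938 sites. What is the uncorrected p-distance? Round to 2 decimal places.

0.45

p = 938/2072 = 0.452702… ≈ 0.45 (to 2 d.p.).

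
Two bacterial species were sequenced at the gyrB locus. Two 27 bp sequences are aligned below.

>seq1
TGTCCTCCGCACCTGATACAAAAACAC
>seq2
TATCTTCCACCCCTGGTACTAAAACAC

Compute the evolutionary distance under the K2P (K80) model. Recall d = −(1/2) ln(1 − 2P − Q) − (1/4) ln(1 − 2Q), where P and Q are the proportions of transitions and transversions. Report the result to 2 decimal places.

Of 27 sites, 4 differences are transitions and 2 are transversions, so P = 4/27 ≈ 0.148148 and Q = 2/27 ≈ 0.074074.
Under the Kimura two-parameter model, d = −½ ln(1 − 2P − Q) − ¼ ln(1 − 2Q).
1 − 2P − Q = 0.62963, giving −½ ln(0.62963) = 0.231311.
1 − 2Q = 0.851852, giving −¼ ln(0.851852) = 0.040086.
d = 0.231311 + 0.040086 = 0.271397.

0.27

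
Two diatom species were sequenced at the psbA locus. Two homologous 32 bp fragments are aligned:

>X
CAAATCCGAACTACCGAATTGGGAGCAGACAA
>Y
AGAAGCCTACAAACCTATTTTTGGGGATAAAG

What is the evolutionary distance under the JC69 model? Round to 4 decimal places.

The sequences differ at 16 of 32 sites, so p = 16/32 = 0.5.
d = −(3/4) ln(1 − 4p/3) = −0.75 ln(1 − 0.666667) = −0.75 ln(0.333333)
  = −0.75 × (-1.098613) = 0.823960 substitutions/site.

0.8240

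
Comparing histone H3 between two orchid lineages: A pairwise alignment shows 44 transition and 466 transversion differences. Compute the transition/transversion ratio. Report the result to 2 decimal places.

0.09

R = 44/466 = 0.094420… ≈ 0.09 (to 2 d.p.).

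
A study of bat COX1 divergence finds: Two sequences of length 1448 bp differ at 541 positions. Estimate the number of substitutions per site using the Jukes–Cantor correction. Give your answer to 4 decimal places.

p = 541/1448 ≈ 0.373619.
d = −(3/4) ln(1 − 4p/3) = −0.75 ln(1 − 0.498159) = −0.75 ln(0.501841)
  = −0.75 × (-0.689472) = 0.517104 substitutions/site.

0.5171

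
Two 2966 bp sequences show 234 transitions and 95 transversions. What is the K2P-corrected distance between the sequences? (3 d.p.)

0.122

P = 234/2966 ≈ 0.078894 and Q = 95/2966 ≈ 0.03203.
Under the Kimura two-parameter model, d = −½ ln(1 − 2P − Q) − ¼ ln(1 − 2Q).
1 − 2P − Q = 0.810182, giving −½ ln(0.810182) = 0.105248.
1 − 2Q = 0.93594, giving −¼ ln(0.93594) = 0.016551.
d = 0.105248 + 0.016551 = 0.121799.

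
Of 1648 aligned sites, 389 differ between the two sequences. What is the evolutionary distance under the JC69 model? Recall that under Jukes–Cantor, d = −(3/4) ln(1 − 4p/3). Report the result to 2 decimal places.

0.28

p = 389/1648 ≈ 0.236044.
d = −(3/4) ln(1 − 4p/3) = −0.75 ln(1 − 0.314725) = −0.75 ln(0.685275)
  = −0.75 × (-0.377935) = 0.283451 substitutions/site.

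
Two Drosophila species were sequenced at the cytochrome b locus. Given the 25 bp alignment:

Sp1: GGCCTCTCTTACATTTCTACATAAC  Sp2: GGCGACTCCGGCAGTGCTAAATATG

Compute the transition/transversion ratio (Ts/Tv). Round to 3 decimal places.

0.250

Transitions are A↔G and C↔T; transversions are all other mismatches.
Transitions: 2. Transversions: 8.
R = 2/8 = 0.250.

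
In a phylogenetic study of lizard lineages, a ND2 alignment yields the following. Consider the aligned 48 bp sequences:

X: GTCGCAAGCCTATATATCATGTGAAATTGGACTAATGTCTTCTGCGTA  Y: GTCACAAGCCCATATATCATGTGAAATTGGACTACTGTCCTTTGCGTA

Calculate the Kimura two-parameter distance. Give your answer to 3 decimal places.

0.114

Of 48 sites, 4 differences are transitions and 1 are transversions, so P = 4/48 ≈ 0.083333 and Q = 1/48 ≈ 0.020833.
Under the Kimura two-parameter model, d = −½ ln(1 − 2P − Q) − ¼ ln(1 − 2Q).
1 − 2P − Q = 0.812501, giving −½ ln(0.812501) = 0.103819.
1 − 2Q = 0.958334, giving −¼ ln(0.958334) = 0.010640.
d = 0.103819 + 0.010640 = 0.114459.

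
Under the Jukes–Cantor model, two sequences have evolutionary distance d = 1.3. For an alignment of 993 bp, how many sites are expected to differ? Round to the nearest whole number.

Invert JC69: p = (3/4)(1 − e^(−4d/3)) = 0.75 × (1 − e^(-1.733333)) = 0.75 × (1 − 0.176695) = 0.617479.
Expected differing sites = pL ≈ 0.617479 × 993 = 613.156647 ≈ 613.

613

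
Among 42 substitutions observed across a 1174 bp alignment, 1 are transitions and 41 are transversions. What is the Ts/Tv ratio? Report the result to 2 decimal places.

R = 1/41 = 0.024390… ≈ 0.02 (to 2 d.p.).

0.02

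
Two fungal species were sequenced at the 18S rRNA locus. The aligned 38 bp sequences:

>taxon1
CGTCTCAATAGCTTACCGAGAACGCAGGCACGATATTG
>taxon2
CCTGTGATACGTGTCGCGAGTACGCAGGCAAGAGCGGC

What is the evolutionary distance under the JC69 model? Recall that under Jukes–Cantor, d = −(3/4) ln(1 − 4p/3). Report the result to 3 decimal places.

The sequences differ at 17 of 38 sites, so p = 17/38 ≈ 0.447368.
d = −(3/4) ln(1 − 4p/3) = −0.75 ln(1 − 0.596491) = −0.75 ln(0.403509)
  = −0.75 × (-0.907556) = 0.680667 substitutions/site.

0.681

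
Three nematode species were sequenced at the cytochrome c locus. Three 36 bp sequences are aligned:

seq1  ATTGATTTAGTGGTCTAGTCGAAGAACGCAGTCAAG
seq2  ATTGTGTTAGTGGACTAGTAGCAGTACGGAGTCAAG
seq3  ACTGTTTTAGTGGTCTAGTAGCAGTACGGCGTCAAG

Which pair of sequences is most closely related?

seq2 and seq3

seq1–seq2: 7/36 differ, p = 0.194, d = 0.225.
seq1–seq3: 7/36 differ, p = 0.194, d = 0.225.
seq2–seq3: 4/36 differ, p = 0.111, d = 0.120.
The smallest distance is between seq2 and seq3.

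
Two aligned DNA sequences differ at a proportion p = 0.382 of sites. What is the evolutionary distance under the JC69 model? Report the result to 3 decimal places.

0.534

d = −(3/4) ln(1 − 4p/3) = −0.75 ln(1 − 0.509333) = −0.75 ln(0.490667)
  = −0.75 × (-0.711990) = 0.533993 substitutions/site.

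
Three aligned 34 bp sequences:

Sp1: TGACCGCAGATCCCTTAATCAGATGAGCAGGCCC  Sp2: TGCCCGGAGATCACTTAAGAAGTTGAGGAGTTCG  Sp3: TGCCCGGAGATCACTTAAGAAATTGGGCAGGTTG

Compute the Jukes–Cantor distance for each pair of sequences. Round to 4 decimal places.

Sp1–Sp2: 10/34 sites differ → p ≈ 0.294118, d = −0.75 ln(1 − 0.392157) = 0.373379 ≈ 0.3734.
Sp1–Sp3: 11/34 sites differ → p ≈ 0.323529, d = −0.75 ln(1 − 0.431372) = 0.423397 ≈ 0.4234.
Sp2–Sp3: 5/34 sites differ → p ≈ 0.147059, d = −0.75 ln(1 − 0.196079) = 0.163691 ≈ 0.1637.

d(Sp1,Sp2) = 0.3734, d(Sp1,Sp3) = 0.4234, d(Sp2,Sp3) = 0.1637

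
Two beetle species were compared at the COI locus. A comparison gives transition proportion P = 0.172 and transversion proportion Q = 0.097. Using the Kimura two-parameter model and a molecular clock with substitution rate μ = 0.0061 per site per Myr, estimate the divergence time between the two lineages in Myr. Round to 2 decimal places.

Under the Kimura two-parameter model, d = −½ ln(1 − 2P − Q) − ¼ ln(1 − 2Q).
1 − 2P − Q = 0.559, giving −½ ln(0.559) = 0.290803.
1 − 2Q = 0.806, giving −¼ ln(0.806) = 0.053918.
d = 0.290803 + 0.053918 = 0.344721.
Under a molecular clock d = 2μt, so t = d/(2μ) = 0.344721 / (2 × 0.0061) = 28.26 Myr.

28.26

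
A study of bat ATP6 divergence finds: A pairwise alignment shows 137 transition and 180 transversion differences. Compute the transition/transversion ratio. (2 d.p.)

0.76

R = 137/180 = 0.761111… ≈ 0.76 (to 2 d.p.).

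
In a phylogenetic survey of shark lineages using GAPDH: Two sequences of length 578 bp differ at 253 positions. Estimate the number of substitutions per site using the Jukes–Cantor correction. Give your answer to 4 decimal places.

p = 253/578 ≈ 0.437716.
d = −(3/4) ln(1 − 4p/3) = −0.75 ln(1 − 0.583621) = −0.75 ln(0.416379)
  = −0.75 × (-0.876159) = 0.657119 substitutions/site.

0.6571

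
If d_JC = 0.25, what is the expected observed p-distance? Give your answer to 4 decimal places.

0.2126

p = (3/4)(1 − e^(−4d/3)) = 0.75 × (1 − e^(-0.333333)) = 0.75 × (1 − 0.716532) = 0.212601.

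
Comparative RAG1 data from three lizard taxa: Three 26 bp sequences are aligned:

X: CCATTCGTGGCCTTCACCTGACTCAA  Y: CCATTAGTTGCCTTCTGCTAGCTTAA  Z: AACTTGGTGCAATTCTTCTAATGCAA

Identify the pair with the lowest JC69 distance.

X and Y

X–Y: 7/26 differ, p = 0.269, d = 0.334.
X–Z: 12/26 differ, p = 0.462, d = 0.717.
Y–Z: 13/26 differ, p = 0.500, d = 0.824.
The smallest distance is between X and Y.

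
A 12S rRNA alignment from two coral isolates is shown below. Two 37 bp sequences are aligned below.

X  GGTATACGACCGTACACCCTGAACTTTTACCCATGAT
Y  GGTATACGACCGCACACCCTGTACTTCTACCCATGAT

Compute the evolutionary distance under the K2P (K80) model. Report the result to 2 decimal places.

0.09

Of 37 sites, 2 differences are transitions and 1 are transversions, so P = 2/37 ≈ 0.054054 and Q = 1/37 ≈ 0.027027.
Under the Kimura two-parameter model, d = −½ ln(1 − 2P − Q) − ¼ ln(1 − 2Q).
1 − 2P − Q = 0.864865, giving −½ ln(0.864865) = 0.072591.
1 − 2Q = 0.945946, giving −¼ ln(0.945946) = 0.013892.
d = 0.072591 + 0.013892 = 0.086483.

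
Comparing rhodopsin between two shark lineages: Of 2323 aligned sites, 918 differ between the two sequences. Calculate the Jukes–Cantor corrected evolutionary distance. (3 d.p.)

p = 918/2323 ≈ 0.395179.
d = −(3/4) ln(1 − 4p/3) = −0.75 ln(1 − 0.526905) = −0.75 ln(0.473095)
  = −0.75 × (-0.748459) = 0.561344 substitutions/site.

0.561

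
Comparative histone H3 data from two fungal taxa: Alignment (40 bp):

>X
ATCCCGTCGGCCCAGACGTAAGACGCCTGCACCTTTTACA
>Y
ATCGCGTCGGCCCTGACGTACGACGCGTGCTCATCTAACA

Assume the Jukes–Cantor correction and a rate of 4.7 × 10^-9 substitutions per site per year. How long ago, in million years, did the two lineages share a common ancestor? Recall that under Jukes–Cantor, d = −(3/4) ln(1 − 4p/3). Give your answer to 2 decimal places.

24.75

The sequences differ at 8 of 40 sites (4, 14, 21, 27, 31, 33, 35, 37), so p = 8/40 = 0.2.
d = −(3/4) ln(1 − 4p/3) = −0.75 ln(1 − 0.266667) = −0.75 ln(0.733333)
  = −0.75 × (-0.310155) = 0.232616 substitutions/site.
Under a molecular clock d = 2μt, so t = d/(2μ) = 0.232616 / (2 × 4.7 × 10^-9) = 24.75 million years.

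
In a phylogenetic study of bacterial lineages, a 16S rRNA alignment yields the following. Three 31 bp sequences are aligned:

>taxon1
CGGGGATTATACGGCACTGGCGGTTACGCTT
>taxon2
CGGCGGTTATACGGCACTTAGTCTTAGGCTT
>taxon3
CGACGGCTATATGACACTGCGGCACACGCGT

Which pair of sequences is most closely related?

taxon1–taxon2: 8/31 differ, p = 0.258, d = 0.316.
taxon1–taxon3: 12/31 differ, p = 0.387, d = 0.544.
taxon2–taxon3: 11/31 differ, p = 0.355, d = 0.481.
The smallest distance is between taxon1 and taxon2.

taxon1 and taxon2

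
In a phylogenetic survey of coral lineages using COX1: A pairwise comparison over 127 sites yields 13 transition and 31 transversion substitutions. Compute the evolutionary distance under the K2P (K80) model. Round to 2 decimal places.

0.47

P = 13/127 ≈ 0.102362 and Q = 31/127 ≈ 0.244094.
Under the Kimura two-parameter model, d = −½ ln(1 − 2P − Q) − ¼ ln(1 − 2Q).
1 − 2P − Q = 0.551182, giving −½ ln(0.551182) = 0.297845.
1 − 2Q = 0.511812, giving −¼ ln(0.511812) = 0.167449.
d = 0.297845 + 0.167449 = 0.465294.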